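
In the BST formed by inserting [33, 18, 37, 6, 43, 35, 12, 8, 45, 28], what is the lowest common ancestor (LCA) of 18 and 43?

Tree insertion order: [33, 18, 37, 6, 43, 35, 12, 8, 45, 28]
Tree (level-order array): [33, 18, 37, 6, 28, 35, 43, None, 12, None, None, None, None, None, 45, 8]
In a BST, the LCA of p=18, q=43 is the first node v on the
root-to-leaf path with p <= v <= q (go left if both < v, right if both > v).
Walk from root:
  at 33: 18 <= 33 <= 43, this is the LCA
LCA = 33


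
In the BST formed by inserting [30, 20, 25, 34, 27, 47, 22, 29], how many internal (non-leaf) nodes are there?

Tree built from: [30, 20, 25, 34, 27, 47, 22, 29]
Tree (level-order array): [30, 20, 34, None, 25, None, 47, 22, 27, None, None, None, None, None, 29]
Rule: An internal node has at least one child.
Per-node child counts:
  node 30: 2 child(ren)
  node 20: 1 child(ren)
  node 25: 2 child(ren)
  node 22: 0 child(ren)
  node 27: 1 child(ren)
  node 29: 0 child(ren)
  node 34: 1 child(ren)
  node 47: 0 child(ren)
Matching nodes: [30, 20, 25, 27, 34]
Count of internal (non-leaf) nodes: 5


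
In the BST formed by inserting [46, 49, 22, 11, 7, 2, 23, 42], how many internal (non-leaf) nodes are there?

Tree built from: [46, 49, 22, 11, 7, 2, 23, 42]
Tree (level-order array): [46, 22, 49, 11, 23, None, None, 7, None, None, 42, 2]
Rule: An internal node has at least one child.
Per-node child counts:
  node 46: 2 child(ren)
  node 22: 2 child(ren)
  node 11: 1 child(ren)
  node 7: 1 child(ren)
  node 2: 0 child(ren)
  node 23: 1 child(ren)
  node 42: 0 child(ren)
  node 49: 0 child(ren)
Matching nodes: [46, 22, 11, 7, 23]
Count of internal (non-leaf) nodes: 5


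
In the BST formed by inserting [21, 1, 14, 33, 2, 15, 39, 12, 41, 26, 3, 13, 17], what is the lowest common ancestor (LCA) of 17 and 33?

Tree insertion order: [21, 1, 14, 33, 2, 15, 39, 12, 41, 26, 3, 13, 17]
Tree (level-order array): [21, 1, 33, None, 14, 26, 39, 2, 15, None, None, None, 41, None, 12, None, 17, None, None, 3, 13]
In a BST, the LCA of p=17, q=33 is the first node v on the
root-to-leaf path with p <= v <= q (go left if both < v, right if both > v).
Walk from root:
  at 21: 17 <= 21 <= 33, this is the LCA
LCA = 21


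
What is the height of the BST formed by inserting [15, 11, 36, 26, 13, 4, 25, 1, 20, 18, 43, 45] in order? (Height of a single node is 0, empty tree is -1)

Insertion order: [15, 11, 36, 26, 13, 4, 25, 1, 20, 18, 43, 45]
Tree (level-order array): [15, 11, 36, 4, 13, 26, 43, 1, None, None, None, 25, None, None, 45, None, None, 20, None, None, None, 18]
Compute height bottom-up (empty subtree = -1):
  height(1) = 1 + max(-1, -1) = 0
  height(4) = 1 + max(0, -1) = 1
  height(13) = 1 + max(-1, -1) = 0
  height(11) = 1 + max(1, 0) = 2
  height(18) = 1 + max(-1, -1) = 0
  height(20) = 1 + max(0, -1) = 1
  height(25) = 1 + max(1, -1) = 2
  height(26) = 1 + max(2, -1) = 3
  height(45) = 1 + max(-1, -1) = 0
  height(43) = 1 + max(-1, 0) = 1
  height(36) = 1 + max(3, 1) = 4
  height(15) = 1 + max(2, 4) = 5
Height = 5


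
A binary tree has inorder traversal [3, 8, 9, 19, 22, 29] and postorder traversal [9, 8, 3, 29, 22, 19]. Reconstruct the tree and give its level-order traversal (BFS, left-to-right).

Inorder:   [3, 8, 9, 19, 22, 29]
Postorder: [9, 8, 3, 29, 22, 19]
Algorithm: postorder visits root last, so walk postorder right-to-left;
each value is the root of the current inorder slice — split it at that
value, recurse on the right subtree first, then the left.
Recursive splits:
  root=19; inorder splits into left=[3, 8, 9], right=[22, 29]
  root=22; inorder splits into left=[], right=[29]
  root=29; inorder splits into left=[], right=[]
  root=3; inorder splits into left=[], right=[8, 9]
  root=8; inorder splits into left=[], right=[9]
  root=9; inorder splits into left=[], right=[]
Reconstructed level-order: [19, 3, 22, 8, 29, 9]


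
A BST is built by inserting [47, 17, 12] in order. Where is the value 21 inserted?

Starting tree (level order): [47, 17, None, 12]
Insertion path: 47 -> 17
Result: insert 21 as right child of 17
Final tree (level order): [47, 17, None, 12, 21]


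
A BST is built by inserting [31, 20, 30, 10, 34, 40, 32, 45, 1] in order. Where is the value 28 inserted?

Starting tree (level order): [31, 20, 34, 10, 30, 32, 40, 1, None, None, None, None, None, None, 45]
Insertion path: 31 -> 20 -> 30
Result: insert 28 as left child of 30
Final tree (level order): [31, 20, 34, 10, 30, 32, 40, 1, None, 28, None, None, None, None, 45]


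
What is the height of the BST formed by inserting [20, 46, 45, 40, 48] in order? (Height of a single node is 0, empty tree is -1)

Insertion order: [20, 46, 45, 40, 48]
Tree (level-order array): [20, None, 46, 45, 48, 40]
Compute height bottom-up (empty subtree = -1):
  height(40) = 1 + max(-1, -1) = 0
  height(45) = 1 + max(0, -1) = 1
  height(48) = 1 + max(-1, -1) = 0
  height(46) = 1 + max(1, 0) = 2
  height(20) = 1 + max(-1, 2) = 3
Height = 3


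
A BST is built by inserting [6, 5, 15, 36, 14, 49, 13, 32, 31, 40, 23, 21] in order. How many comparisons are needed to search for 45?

Search path for 45: 6 -> 15 -> 36 -> 49 -> 40
Found: False
Comparisons: 5


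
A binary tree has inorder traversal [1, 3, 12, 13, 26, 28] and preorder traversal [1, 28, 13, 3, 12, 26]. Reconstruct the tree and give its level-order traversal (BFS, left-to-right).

Inorder:  [1, 3, 12, 13, 26, 28]
Preorder: [1, 28, 13, 3, 12, 26]
Algorithm: preorder visits root first, so consume preorder in order;
for each root, split the current inorder slice at that value into
left-subtree inorder and right-subtree inorder, then recurse.
Recursive splits:
  root=1; inorder splits into left=[], right=[3, 12, 13, 26, 28]
  root=28; inorder splits into left=[3, 12, 13, 26], right=[]
  root=13; inorder splits into left=[3, 12], right=[26]
  root=3; inorder splits into left=[], right=[12]
  root=12; inorder splits into left=[], right=[]
  root=26; inorder splits into left=[], right=[]
Reconstructed level-order: [1, 28, 13, 3, 26, 12]


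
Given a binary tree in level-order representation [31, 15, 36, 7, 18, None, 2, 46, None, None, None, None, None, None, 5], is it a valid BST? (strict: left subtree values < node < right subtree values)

Level-order array: [31, 15, 36, 7, 18, None, 2, 46, None, None, None, None, None, None, 5]
Validate using subtree bounds (lo, hi): at each node, require lo < value < hi,
then recurse left with hi=value and right with lo=value.
Preorder trace (stopping at first violation):
  at node 31 with bounds (-inf, +inf): OK
  at node 15 with bounds (-inf, 31): OK
  at node 7 with bounds (-inf, 15): OK
  at node 46 with bounds (-inf, 7): VIOLATION
Node 46 violates its bound: not (-inf < 46 < 7).
Result: Not a valid BST


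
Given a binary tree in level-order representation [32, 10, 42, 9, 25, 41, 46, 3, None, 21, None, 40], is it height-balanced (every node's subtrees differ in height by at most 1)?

Tree (level-order array): [32, 10, 42, 9, 25, 41, 46, 3, None, 21, None, 40]
Definition: a tree is height-balanced if, at every node, |h(left) - h(right)| <= 1 (empty subtree has height -1).
Bottom-up per-node check:
  node 3: h_left=-1, h_right=-1, diff=0 [OK], height=0
  node 9: h_left=0, h_right=-1, diff=1 [OK], height=1
  node 21: h_left=-1, h_right=-1, diff=0 [OK], height=0
  node 25: h_left=0, h_right=-1, diff=1 [OK], height=1
  node 10: h_left=1, h_right=1, diff=0 [OK], height=2
  node 40: h_left=-1, h_right=-1, diff=0 [OK], height=0
  node 41: h_left=0, h_right=-1, diff=1 [OK], height=1
  node 46: h_left=-1, h_right=-1, diff=0 [OK], height=0
  node 42: h_left=1, h_right=0, diff=1 [OK], height=2
  node 32: h_left=2, h_right=2, diff=0 [OK], height=3
All nodes satisfy the balance condition.
Result: Balanced


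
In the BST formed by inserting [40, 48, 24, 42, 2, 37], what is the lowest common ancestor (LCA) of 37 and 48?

Tree insertion order: [40, 48, 24, 42, 2, 37]
Tree (level-order array): [40, 24, 48, 2, 37, 42]
In a BST, the LCA of p=37, q=48 is the first node v on the
root-to-leaf path with p <= v <= q (go left if both < v, right if both > v).
Walk from root:
  at 40: 37 <= 40 <= 48, this is the LCA
LCA = 40


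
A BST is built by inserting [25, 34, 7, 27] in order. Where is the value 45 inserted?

Starting tree (level order): [25, 7, 34, None, None, 27]
Insertion path: 25 -> 34
Result: insert 45 as right child of 34
Final tree (level order): [25, 7, 34, None, None, 27, 45]


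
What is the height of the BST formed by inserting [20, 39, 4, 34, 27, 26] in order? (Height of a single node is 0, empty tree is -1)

Insertion order: [20, 39, 4, 34, 27, 26]
Tree (level-order array): [20, 4, 39, None, None, 34, None, 27, None, 26]
Compute height bottom-up (empty subtree = -1):
  height(4) = 1 + max(-1, -1) = 0
  height(26) = 1 + max(-1, -1) = 0
  height(27) = 1 + max(0, -1) = 1
  height(34) = 1 + max(1, -1) = 2
  height(39) = 1 + max(2, -1) = 3
  height(20) = 1 + max(0, 3) = 4
Height = 4


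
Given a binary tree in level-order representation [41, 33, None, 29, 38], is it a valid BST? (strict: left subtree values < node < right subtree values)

Level-order array: [41, 33, None, 29, 38]
Validate using subtree bounds (lo, hi): at each node, require lo < value < hi,
then recurse left with hi=value and right with lo=value.
Preorder trace (stopping at first violation):
  at node 41 with bounds (-inf, +inf): OK
  at node 33 with bounds (-inf, 41): OK
  at node 29 with bounds (-inf, 33): OK
  at node 38 with bounds (33, 41): OK
No violation found at any node.
Result: Valid BST


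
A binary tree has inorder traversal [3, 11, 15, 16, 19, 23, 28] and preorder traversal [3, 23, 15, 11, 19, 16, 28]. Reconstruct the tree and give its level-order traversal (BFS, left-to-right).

Inorder:  [3, 11, 15, 16, 19, 23, 28]
Preorder: [3, 23, 15, 11, 19, 16, 28]
Algorithm: preorder visits root first, so consume preorder in order;
for each root, split the current inorder slice at that value into
left-subtree inorder and right-subtree inorder, then recurse.
Recursive splits:
  root=3; inorder splits into left=[], right=[11, 15, 16, 19, 23, 28]
  root=23; inorder splits into left=[11, 15, 16, 19], right=[28]
  root=15; inorder splits into left=[11], right=[16, 19]
  root=11; inorder splits into left=[], right=[]
  root=19; inorder splits into left=[16], right=[]
  root=16; inorder splits into left=[], right=[]
  root=28; inorder splits into left=[], right=[]
Reconstructed level-order: [3, 23, 15, 28, 11, 19, 16]


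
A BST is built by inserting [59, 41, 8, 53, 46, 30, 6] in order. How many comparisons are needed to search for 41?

Search path for 41: 59 -> 41
Found: True
Comparisons: 2


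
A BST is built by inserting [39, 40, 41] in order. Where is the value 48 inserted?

Starting tree (level order): [39, None, 40, None, 41]
Insertion path: 39 -> 40 -> 41
Result: insert 48 as right child of 41
Final tree (level order): [39, None, 40, None, 41, None, 48]


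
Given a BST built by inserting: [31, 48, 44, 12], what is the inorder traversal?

Tree insertion order: [31, 48, 44, 12]
Tree (level-order array): [31, 12, 48, None, None, 44]
Inorder traversal: [12, 31, 44, 48]


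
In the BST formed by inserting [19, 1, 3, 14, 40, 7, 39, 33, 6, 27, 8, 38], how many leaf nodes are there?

Tree built from: [19, 1, 3, 14, 40, 7, 39, 33, 6, 27, 8, 38]
Tree (level-order array): [19, 1, 40, None, 3, 39, None, None, 14, 33, None, 7, None, 27, 38, 6, 8]
Rule: A leaf has 0 children.
Per-node child counts:
  node 19: 2 child(ren)
  node 1: 1 child(ren)
  node 3: 1 child(ren)
  node 14: 1 child(ren)
  node 7: 2 child(ren)
  node 6: 0 child(ren)
  node 8: 0 child(ren)
  node 40: 1 child(ren)
  node 39: 1 child(ren)
  node 33: 2 child(ren)
  node 27: 0 child(ren)
  node 38: 0 child(ren)
Matching nodes: [6, 8, 27, 38]
Count of leaf nodes: 4


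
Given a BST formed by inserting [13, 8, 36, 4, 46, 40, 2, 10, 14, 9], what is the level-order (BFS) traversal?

Tree insertion order: [13, 8, 36, 4, 46, 40, 2, 10, 14, 9]
Tree (level-order array): [13, 8, 36, 4, 10, 14, 46, 2, None, 9, None, None, None, 40]
BFS from the root, enqueuing left then right child of each popped node:
  queue [13] -> pop 13, enqueue [8, 36], visited so far: [13]
  queue [8, 36] -> pop 8, enqueue [4, 10], visited so far: [13, 8]
  queue [36, 4, 10] -> pop 36, enqueue [14, 46], visited so far: [13, 8, 36]
  queue [4, 10, 14, 46] -> pop 4, enqueue [2], visited so far: [13, 8, 36, 4]
  queue [10, 14, 46, 2] -> pop 10, enqueue [9], visited so far: [13, 8, 36, 4, 10]
  queue [14, 46, 2, 9] -> pop 14, enqueue [none], visited so far: [13, 8, 36, 4, 10, 14]
  queue [46, 2, 9] -> pop 46, enqueue [40], visited so far: [13, 8, 36, 4, 10, 14, 46]
  queue [2, 9, 40] -> pop 2, enqueue [none], visited so far: [13, 8, 36, 4, 10, 14, 46, 2]
  queue [9, 40] -> pop 9, enqueue [none], visited so far: [13, 8, 36, 4, 10, 14, 46, 2, 9]
  queue [40] -> pop 40, enqueue [none], visited so far: [13, 8, 36, 4, 10, 14, 46, 2, 9, 40]
Result: [13, 8, 36, 4, 10, 14, 46, 2, 9, 40]


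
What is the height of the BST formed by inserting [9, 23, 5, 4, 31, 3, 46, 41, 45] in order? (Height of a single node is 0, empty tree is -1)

Insertion order: [9, 23, 5, 4, 31, 3, 46, 41, 45]
Tree (level-order array): [9, 5, 23, 4, None, None, 31, 3, None, None, 46, None, None, 41, None, None, 45]
Compute height bottom-up (empty subtree = -1):
  height(3) = 1 + max(-1, -1) = 0
  height(4) = 1 + max(0, -1) = 1
  height(5) = 1 + max(1, -1) = 2
  height(45) = 1 + max(-1, -1) = 0
  height(41) = 1 + max(-1, 0) = 1
  height(46) = 1 + max(1, -1) = 2
  height(31) = 1 + max(-1, 2) = 3
  height(23) = 1 + max(-1, 3) = 4
  height(9) = 1 + max(2, 4) = 5
Height = 5


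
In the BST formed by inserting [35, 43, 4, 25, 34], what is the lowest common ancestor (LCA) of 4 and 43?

Tree insertion order: [35, 43, 4, 25, 34]
Tree (level-order array): [35, 4, 43, None, 25, None, None, None, 34]
In a BST, the LCA of p=4, q=43 is the first node v on the
root-to-leaf path with p <= v <= q (go left if both < v, right if both > v).
Walk from root:
  at 35: 4 <= 35 <= 43, this is the LCA
LCA = 35


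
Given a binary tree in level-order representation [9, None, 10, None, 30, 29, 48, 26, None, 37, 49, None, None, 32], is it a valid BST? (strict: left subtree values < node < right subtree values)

Level-order array: [9, None, 10, None, 30, 29, 48, 26, None, 37, 49, None, None, 32]
Validate using subtree bounds (lo, hi): at each node, require lo < value < hi,
then recurse left with hi=value and right with lo=value.
Preorder trace (stopping at first violation):
  at node 9 with bounds (-inf, +inf): OK
  at node 10 with bounds (9, +inf): OK
  at node 30 with bounds (10, +inf): OK
  at node 29 with bounds (10, 30): OK
  at node 26 with bounds (10, 29): OK
  at node 48 with bounds (30, +inf): OK
  at node 37 with bounds (30, 48): OK
  at node 32 with bounds (30, 37): OK
  at node 49 with bounds (48, +inf): OK
No violation found at any node.
Result: Valid BST


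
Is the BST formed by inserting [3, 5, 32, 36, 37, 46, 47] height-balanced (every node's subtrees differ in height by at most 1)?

Tree (level-order array): [3, None, 5, None, 32, None, 36, None, 37, None, 46, None, 47]
Definition: a tree is height-balanced if, at every node, |h(left) - h(right)| <= 1 (empty subtree has height -1).
Bottom-up per-node check:
  node 47: h_left=-1, h_right=-1, diff=0 [OK], height=0
  node 46: h_left=-1, h_right=0, diff=1 [OK], height=1
  node 37: h_left=-1, h_right=1, diff=2 [FAIL (|-1-1|=2 > 1)], height=2
  node 36: h_left=-1, h_right=2, diff=3 [FAIL (|-1-2|=3 > 1)], height=3
  node 32: h_left=-1, h_right=3, diff=4 [FAIL (|-1-3|=4 > 1)], height=4
  node 5: h_left=-1, h_right=4, diff=5 [FAIL (|-1-4|=5 > 1)], height=5
  node 3: h_left=-1, h_right=5, diff=6 [FAIL (|-1-5|=6 > 1)], height=6
Node 37 violates the condition: |-1 - 1| = 2 > 1.
Result: Not balanced


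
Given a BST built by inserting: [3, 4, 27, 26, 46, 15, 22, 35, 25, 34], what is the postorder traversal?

Tree insertion order: [3, 4, 27, 26, 46, 15, 22, 35, 25, 34]
Tree (level-order array): [3, None, 4, None, 27, 26, 46, 15, None, 35, None, None, 22, 34, None, None, 25]
Postorder traversal: [25, 22, 15, 26, 34, 35, 46, 27, 4, 3]


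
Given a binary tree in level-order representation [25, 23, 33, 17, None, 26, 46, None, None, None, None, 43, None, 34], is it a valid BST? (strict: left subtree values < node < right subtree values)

Level-order array: [25, 23, 33, 17, None, 26, 46, None, None, None, None, 43, None, 34]
Validate using subtree bounds (lo, hi): at each node, require lo < value < hi,
then recurse left with hi=value and right with lo=value.
Preorder trace (stopping at first violation):
  at node 25 with bounds (-inf, +inf): OK
  at node 23 with bounds (-inf, 25): OK
  at node 17 with bounds (-inf, 23): OK
  at node 33 with bounds (25, +inf): OK
  at node 26 with bounds (25, 33): OK
  at node 46 with bounds (33, +inf): OK
  at node 43 with bounds (33, 46): OK
  at node 34 with bounds (33, 43): OK
No violation found at any node.
Result: Valid BST


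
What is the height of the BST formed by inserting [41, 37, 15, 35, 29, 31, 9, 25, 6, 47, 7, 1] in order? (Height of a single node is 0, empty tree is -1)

Insertion order: [41, 37, 15, 35, 29, 31, 9, 25, 6, 47, 7, 1]
Tree (level-order array): [41, 37, 47, 15, None, None, None, 9, 35, 6, None, 29, None, 1, 7, 25, 31]
Compute height bottom-up (empty subtree = -1):
  height(1) = 1 + max(-1, -1) = 0
  height(7) = 1 + max(-1, -1) = 0
  height(6) = 1 + max(0, 0) = 1
  height(9) = 1 + max(1, -1) = 2
  height(25) = 1 + max(-1, -1) = 0
  height(31) = 1 + max(-1, -1) = 0
  height(29) = 1 + max(0, 0) = 1
  height(35) = 1 + max(1, -1) = 2
  height(15) = 1 + max(2, 2) = 3
  height(37) = 1 + max(3, -1) = 4
  height(47) = 1 + max(-1, -1) = 0
  height(41) = 1 + max(4, 0) = 5
Height = 5


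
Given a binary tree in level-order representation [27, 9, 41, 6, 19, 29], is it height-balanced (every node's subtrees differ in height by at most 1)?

Tree (level-order array): [27, 9, 41, 6, 19, 29]
Definition: a tree is height-balanced if, at every node, |h(left) - h(right)| <= 1 (empty subtree has height -1).
Bottom-up per-node check:
  node 6: h_left=-1, h_right=-1, diff=0 [OK], height=0
  node 19: h_left=-1, h_right=-1, diff=0 [OK], height=0
  node 9: h_left=0, h_right=0, diff=0 [OK], height=1
  node 29: h_left=-1, h_right=-1, diff=0 [OK], height=0
  node 41: h_left=0, h_right=-1, diff=1 [OK], height=1
  node 27: h_left=1, h_right=1, diff=0 [OK], height=2
All nodes satisfy the balance condition.
Result: Balanced


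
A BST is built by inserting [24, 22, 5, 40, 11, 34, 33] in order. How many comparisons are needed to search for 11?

Search path for 11: 24 -> 22 -> 5 -> 11
Found: True
Comparisons: 4


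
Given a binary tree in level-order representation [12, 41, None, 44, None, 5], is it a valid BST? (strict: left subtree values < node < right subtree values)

Level-order array: [12, 41, None, 44, None, 5]
Validate using subtree bounds (lo, hi): at each node, require lo < value < hi,
then recurse left with hi=value and right with lo=value.
Preorder trace (stopping at first violation):
  at node 12 with bounds (-inf, +inf): OK
  at node 41 with bounds (-inf, 12): VIOLATION
Node 41 violates its bound: not (-inf < 41 < 12).
Result: Not a valid BST


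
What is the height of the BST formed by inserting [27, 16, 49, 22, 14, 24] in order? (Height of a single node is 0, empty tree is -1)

Insertion order: [27, 16, 49, 22, 14, 24]
Tree (level-order array): [27, 16, 49, 14, 22, None, None, None, None, None, 24]
Compute height bottom-up (empty subtree = -1):
  height(14) = 1 + max(-1, -1) = 0
  height(24) = 1 + max(-1, -1) = 0
  height(22) = 1 + max(-1, 0) = 1
  height(16) = 1 + max(0, 1) = 2
  height(49) = 1 + max(-1, -1) = 0
  height(27) = 1 + max(2, 0) = 3
Height = 3


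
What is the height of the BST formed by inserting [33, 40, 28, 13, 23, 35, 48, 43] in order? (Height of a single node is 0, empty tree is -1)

Insertion order: [33, 40, 28, 13, 23, 35, 48, 43]
Tree (level-order array): [33, 28, 40, 13, None, 35, 48, None, 23, None, None, 43]
Compute height bottom-up (empty subtree = -1):
  height(23) = 1 + max(-1, -1) = 0
  height(13) = 1 + max(-1, 0) = 1
  height(28) = 1 + max(1, -1) = 2
  height(35) = 1 + max(-1, -1) = 0
  height(43) = 1 + max(-1, -1) = 0
  height(48) = 1 + max(0, -1) = 1
  height(40) = 1 + max(0, 1) = 2
  height(33) = 1 + max(2, 2) = 3
Height = 3


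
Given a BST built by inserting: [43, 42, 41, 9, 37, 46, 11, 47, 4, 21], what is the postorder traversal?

Tree insertion order: [43, 42, 41, 9, 37, 46, 11, 47, 4, 21]
Tree (level-order array): [43, 42, 46, 41, None, None, 47, 9, None, None, None, 4, 37, None, None, 11, None, None, 21]
Postorder traversal: [4, 21, 11, 37, 9, 41, 42, 47, 46, 43]


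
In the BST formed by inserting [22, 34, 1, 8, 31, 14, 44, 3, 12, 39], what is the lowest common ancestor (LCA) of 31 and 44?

Tree insertion order: [22, 34, 1, 8, 31, 14, 44, 3, 12, 39]
Tree (level-order array): [22, 1, 34, None, 8, 31, 44, 3, 14, None, None, 39, None, None, None, 12]
In a BST, the LCA of p=31, q=44 is the first node v on the
root-to-leaf path with p <= v <= q (go left if both < v, right if both > v).
Walk from root:
  at 22: both 31 and 44 > 22, go right
  at 34: 31 <= 34 <= 44, this is the LCA
LCA = 34


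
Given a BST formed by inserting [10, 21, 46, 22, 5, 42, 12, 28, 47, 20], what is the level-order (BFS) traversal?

Tree insertion order: [10, 21, 46, 22, 5, 42, 12, 28, 47, 20]
Tree (level-order array): [10, 5, 21, None, None, 12, 46, None, 20, 22, 47, None, None, None, 42, None, None, 28]
BFS from the root, enqueuing left then right child of each popped node:
  queue [10] -> pop 10, enqueue [5, 21], visited so far: [10]
  queue [5, 21] -> pop 5, enqueue [none], visited so far: [10, 5]
  queue [21] -> pop 21, enqueue [12, 46], visited so far: [10, 5, 21]
  queue [12, 46] -> pop 12, enqueue [20], visited so far: [10, 5, 21, 12]
  queue [46, 20] -> pop 46, enqueue [22, 47], visited so far: [10, 5, 21, 12, 46]
  queue [20, 22, 47] -> pop 20, enqueue [none], visited so far: [10, 5, 21, 12, 46, 20]
  queue [22, 47] -> pop 22, enqueue [42], visited so far: [10, 5, 21, 12, 46, 20, 22]
  queue [47, 42] -> pop 47, enqueue [none], visited so far: [10, 5, 21, 12, 46, 20, 22, 47]
  queue [42] -> pop 42, enqueue [28], visited so far: [10, 5, 21, 12, 46, 20, 22, 47, 42]
  queue [28] -> pop 28, enqueue [none], visited so far: [10, 5, 21, 12, 46, 20, 22, 47, 42, 28]
Result: [10, 5, 21, 12, 46, 20, 22, 47, 42, 28]


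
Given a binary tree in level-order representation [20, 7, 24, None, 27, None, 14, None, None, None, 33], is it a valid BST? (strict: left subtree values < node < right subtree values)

Level-order array: [20, 7, 24, None, 27, None, 14, None, None, None, 33]
Validate using subtree bounds (lo, hi): at each node, require lo < value < hi,
then recurse left with hi=value and right with lo=value.
Preorder trace (stopping at first violation):
  at node 20 with bounds (-inf, +inf): OK
  at node 7 with bounds (-inf, 20): OK
  at node 27 with bounds (7, 20): VIOLATION
Node 27 violates its bound: not (7 < 27 < 20).
Result: Not a valid BST


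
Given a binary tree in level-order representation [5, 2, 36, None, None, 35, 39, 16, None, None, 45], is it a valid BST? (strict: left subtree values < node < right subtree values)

Level-order array: [5, 2, 36, None, None, 35, 39, 16, None, None, 45]
Validate using subtree bounds (lo, hi): at each node, require lo < value < hi,
then recurse left with hi=value and right with lo=value.
Preorder trace (stopping at first violation):
  at node 5 with bounds (-inf, +inf): OK
  at node 2 with bounds (-inf, 5): OK
  at node 36 with bounds (5, +inf): OK
  at node 35 with bounds (5, 36): OK
  at node 16 with bounds (5, 35): OK
  at node 39 with bounds (36, +inf): OK
  at node 45 with bounds (39, +inf): OK
No violation found at any node.
Result: Valid BST


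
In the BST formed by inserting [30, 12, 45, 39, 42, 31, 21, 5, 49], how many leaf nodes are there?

Tree built from: [30, 12, 45, 39, 42, 31, 21, 5, 49]
Tree (level-order array): [30, 12, 45, 5, 21, 39, 49, None, None, None, None, 31, 42]
Rule: A leaf has 0 children.
Per-node child counts:
  node 30: 2 child(ren)
  node 12: 2 child(ren)
  node 5: 0 child(ren)
  node 21: 0 child(ren)
  node 45: 2 child(ren)
  node 39: 2 child(ren)
  node 31: 0 child(ren)
  node 42: 0 child(ren)
  node 49: 0 child(ren)
Matching nodes: [5, 21, 31, 42, 49]
Count of leaf nodes: 5


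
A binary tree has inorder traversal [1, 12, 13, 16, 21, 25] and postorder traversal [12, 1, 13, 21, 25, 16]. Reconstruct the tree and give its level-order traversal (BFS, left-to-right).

Inorder:   [1, 12, 13, 16, 21, 25]
Postorder: [12, 1, 13, 21, 25, 16]
Algorithm: postorder visits root last, so walk postorder right-to-left;
each value is the root of the current inorder slice — split it at that
value, recurse on the right subtree first, then the left.
Recursive splits:
  root=16; inorder splits into left=[1, 12, 13], right=[21, 25]
  root=25; inorder splits into left=[21], right=[]
  root=21; inorder splits into left=[], right=[]
  root=13; inorder splits into left=[1, 12], right=[]
  root=1; inorder splits into left=[], right=[12]
  root=12; inorder splits into left=[], right=[]
Reconstructed level-order: [16, 13, 25, 1, 21, 12]


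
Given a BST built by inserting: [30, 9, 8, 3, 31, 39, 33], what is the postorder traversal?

Tree insertion order: [30, 9, 8, 3, 31, 39, 33]
Tree (level-order array): [30, 9, 31, 8, None, None, 39, 3, None, 33]
Postorder traversal: [3, 8, 9, 33, 39, 31, 30]


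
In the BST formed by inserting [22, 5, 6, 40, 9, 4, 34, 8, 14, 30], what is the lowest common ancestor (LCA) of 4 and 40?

Tree insertion order: [22, 5, 6, 40, 9, 4, 34, 8, 14, 30]
Tree (level-order array): [22, 5, 40, 4, 6, 34, None, None, None, None, 9, 30, None, 8, 14]
In a BST, the LCA of p=4, q=40 is the first node v on the
root-to-leaf path with p <= v <= q (go left if both < v, right if both > v).
Walk from root:
  at 22: 4 <= 22 <= 40, this is the LCA
LCA = 22


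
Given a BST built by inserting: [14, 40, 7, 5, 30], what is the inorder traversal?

Tree insertion order: [14, 40, 7, 5, 30]
Tree (level-order array): [14, 7, 40, 5, None, 30]
Inorder traversal: [5, 7, 14, 30, 40]


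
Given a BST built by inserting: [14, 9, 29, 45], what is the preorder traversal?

Tree insertion order: [14, 9, 29, 45]
Tree (level-order array): [14, 9, 29, None, None, None, 45]
Preorder traversal: [14, 9, 29, 45]


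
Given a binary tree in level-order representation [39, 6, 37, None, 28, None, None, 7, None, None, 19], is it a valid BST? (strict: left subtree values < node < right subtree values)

Level-order array: [39, 6, 37, None, 28, None, None, 7, None, None, 19]
Validate using subtree bounds (lo, hi): at each node, require lo < value < hi,
then recurse left with hi=value and right with lo=value.
Preorder trace (stopping at first violation):
  at node 39 with bounds (-inf, +inf): OK
  at node 6 with bounds (-inf, 39): OK
  at node 28 with bounds (6, 39): OK
  at node 7 with bounds (6, 28): OK
  at node 19 with bounds (7, 28): OK
  at node 37 with bounds (39, +inf): VIOLATION
Node 37 violates its bound: not (39 < 37 < +inf).
Result: Not a valid BST


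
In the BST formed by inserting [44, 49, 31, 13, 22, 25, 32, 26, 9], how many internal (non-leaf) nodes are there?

Tree built from: [44, 49, 31, 13, 22, 25, 32, 26, 9]
Tree (level-order array): [44, 31, 49, 13, 32, None, None, 9, 22, None, None, None, None, None, 25, None, 26]
Rule: An internal node has at least one child.
Per-node child counts:
  node 44: 2 child(ren)
  node 31: 2 child(ren)
  node 13: 2 child(ren)
  node 9: 0 child(ren)
  node 22: 1 child(ren)
  node 25: 1 child(ren)
  node 26: 0 child(ren)
  node 32: 0 child(ren)
  node 49: 0 child(ren)
Matching nodes: [44, 31, 13, 22, 25]
Count of internal (non-leaf) nodes: 5


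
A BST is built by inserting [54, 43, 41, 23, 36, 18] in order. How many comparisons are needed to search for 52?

Search path for 52: 54 -> 43
Found: False
Comparisons: 2


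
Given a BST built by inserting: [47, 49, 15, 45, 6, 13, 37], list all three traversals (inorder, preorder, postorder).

Tree insertion order: [47, 49, 15, 45, 6, 13, 37]
Tree (level-order array): [47, 15, 49, 6, 45, None, None, None, 13, 37]
Inorder (L, root, R): [6, 13, 15, 37, 45, 47, 49]
Preorder (root, L, R): [47, 15, 6, 13, 45, 37, 49]
Postorder (L, R, root): [13, 6, 37, 45, 15, 49, 47]


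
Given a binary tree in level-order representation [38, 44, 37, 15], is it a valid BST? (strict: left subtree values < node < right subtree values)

Level-order array: [38, 44, 37, 15]
Validate using subtree bounds (lo, hi): at each node, require lo < value < hi,
then recurse left with hi=value and right with lo=value.
Preorder trace (stopping at first violation):
  at node 38 with bounds (-inf, +inf): OK
  at node 44 with bounds (-inf, 38): VIOLATION
Node 44 violates its bound: not (-inf < 44 < 38).
Result: Not a valid BST


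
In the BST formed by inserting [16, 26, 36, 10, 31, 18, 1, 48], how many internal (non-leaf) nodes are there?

Tree built from: [16, 26, 36, 10, 31, 18, 1, 48]
Tree (level-order array): [16, 10, 26, 1, None, 18, 36, None, None, None, None, 31, 48]
Rule: An internal node has at least one child.
Per-node child counts:
  node 16: 2 child(ren)
  node 10: 1 child(ren)
  node 1: 0 child(ren)
  node 26: 2 child(ren)
  node 18: 0 child(ren)
  node 36: 2 child(ren)
  node 31: 0 child(ren)
  node 48: 0 child(ren)
Matching nodes: [16, 10, 26, 36]
Count of internal (non-leaf) nodes: 4


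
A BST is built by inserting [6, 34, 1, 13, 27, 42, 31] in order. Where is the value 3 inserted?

Starting tree (level order): [6, 1, 34, None, None, 13, 42, None, 27, None, None, None, 31]
Insertion path: 6 -> 1
Result: insert 3 as right child of 1
Final tree (level order): [6, 1, 34, None, 3, 13, 42, None, None, None, 27, None, None, None, 31]


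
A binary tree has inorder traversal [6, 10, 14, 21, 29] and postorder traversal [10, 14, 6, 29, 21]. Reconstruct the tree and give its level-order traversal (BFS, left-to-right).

Inorder:   [6, 10, 14, 21, 29]
Postorder: [10, 14, 6, 29, 21]
Algorithm: postorder visits root last, so walk postorder right-to-left;
each value is the root of the current inorder slice — split it at that
value, recurse on the right subtree first, then the left.
Recursive splits:
  root=21; inorder splits into left=[6, 10, 14], right=[29]
  root=29; inorder splits into left=[], right=[]
  root=6; inorder splits into left=[], right=[10, 14]
  root=14; inorder splits into left=[10], right=[]
  root=10; inorder splits into left=[], right=[]
Reconstructed level-order: [21, 6, 29, 14, 10]


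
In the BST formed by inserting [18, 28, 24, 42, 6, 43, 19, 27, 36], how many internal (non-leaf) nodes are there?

Tree built from: [18, 28, 24, 42, 6, 43, 19, 27, 36]
Tree (level-order array): [18, 6, 28, None, None, 24, 42, 19, 27, 36, 43]
Rule: An internal node has at least one child.
Per-node child counts:
  node 18: 2 child(ren)
  node 6: 0 child(ren)
  node 28: 2 child(ren)
  node 24: 2 child(ren)
  node 19: 0 child(ren)
  node 27: 0 child(ren)
  node 42: 2 child(ren)
  node 36: 0 child(ren)
  node 43: 0 child(ren)
Matching nodes: [18, 28, 24, 42]
Count of internal (non-leaf) nodes: 4


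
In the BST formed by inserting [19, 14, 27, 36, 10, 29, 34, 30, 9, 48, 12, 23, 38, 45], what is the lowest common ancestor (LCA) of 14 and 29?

Tree insertion order: [19, 14, 27, 36, 10, 29, 34, 30, 9, 48, 12, 23, 38, 45]
Tree (level-order array): [19, 14, 27, 10, None, 23, 36, 9, 12, None, None, 29, 48, None, None, None, None, None, 34, 38, None, 30, None, None, 45]
In a BST, the LCA of p=14, q=29 is the first node v on the
root-to-leaf path with p <= v <= q (go left if both < v, right if both > v).
Walk from root:
  at 19: 14 <= 19 <= 29, this is the LCA
LCA = 19


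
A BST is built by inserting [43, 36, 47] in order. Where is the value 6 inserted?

Starting tree (level order): [43, 36, 47]
Insertion path: 43 -> 36
Result: insert 6 as left child of 36
Final tree (level order): [43, 36, 47, 6]


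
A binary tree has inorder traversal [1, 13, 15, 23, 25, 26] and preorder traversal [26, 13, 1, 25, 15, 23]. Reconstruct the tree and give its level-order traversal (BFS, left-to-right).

Inorder:  [1, 13, 15, 23, 25, 26]
Preorder: [26, 13, 1, 25, 15, 23]
Algorithm: preorder visits root first, so consume preorder in order;
for each root, split the current inorder slice at that value into
left-subtree inorder and right-subtree inorder, then recurse.
Recursive splits:
  root=26; inorder splits into left=[1, 13, 15, 23, 25], right=[]
  root=13; inorder splits into left=[1], right=[15, 23, 25]
  root=1; inorder splits into left=[], right=[]
  root=25; inorder splits into left=[15, 23], right=[]
  root=15; inorder splits into left=[], right=[23]
  root=23; inorder splits into left=[], right=[]
Reconstructed level-order: [26, 13, 1, 25, 15, 23]


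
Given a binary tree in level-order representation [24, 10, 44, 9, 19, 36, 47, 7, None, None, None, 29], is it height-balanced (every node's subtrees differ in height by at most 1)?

Tree (level-order array): [24, 10, 44, 9, 19, 36, 47, 7, None, None, None, 29]
Definition: a tree is height-balanced if, at every node, |h(left) - h(right)| <= 1 (empty subtree has height -1).
Bottom-up per-node check:
  node 7: h_left=-1, h_right=-1, diff=0 [OK], height=0
  node 9: h_left=0, h_right=-1, diff=1 [OK], height=1
  node 19: h_left=-1, h_right=-1, diff=0 [OK], height=0
  node 10: h_left=1, h_right=0, diff=1 [OK], height=2
  node 29: h_left=-1, h_right=-1, diff=0 [OK], height=0
  node 36: h_left=0, h_right=-1, diff=1 [OK], height=1
  node 47: h_left=-1, h_right=-1, diff=0 [OK], height=0
  node 44: h_left=1, h_right=0, diff=1 [OK], height=2
  node 24: h_left=2, h_right=2, diff=0 [OK], height=3
All nodes satisfy the balance condition.
Result: Balanced


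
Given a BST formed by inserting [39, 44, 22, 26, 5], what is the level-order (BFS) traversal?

Tree insertion order: [39, 44, 22, 26, 5]
Tree (level-order array): [39, 22, 44, 5, 26]
BFS from the root, enqueuing left then right child of each popped node:
  queue [39] -> pop 39, enqueue [22, 44], visited so far: [39]
  queue [22, 44] -> pop 22, enqueue [5, 26], visited so far: [39, 22]
  queue [44, 5, 26] -> pop 44, enqueue [none], visited so far: [39, 22, 44]
  queue [5, 26] -> pop 5, enqueue [none], visited so far: [39, 22, 44, 5]
  queue [26] -> pop 26, enqueue [none], visited so far: [39, 22, 44, 5, 26]
Result: [39, 22, 44, 5, 26]


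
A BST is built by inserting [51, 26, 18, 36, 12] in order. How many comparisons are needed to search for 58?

Search path for 58: 51
Found: False
Comparisons: 1


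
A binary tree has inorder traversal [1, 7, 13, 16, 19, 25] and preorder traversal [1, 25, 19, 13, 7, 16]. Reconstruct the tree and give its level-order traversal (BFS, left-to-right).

Inorder:  [1, 7, 13, 16, 19, 25]
Preorder: [1, 25, 19, 13, 7, 16]
Algorithm: preorder visits root first, so consume preorder in order;
for each root, split the current inorder slice at that value into
left-subtree inorder and right-subtree inorder, then recurse.
Recursive splits:
  root=1; inorder splits into left=[], right=[7, 13, 16, 19, 25]
  root=25; inorder splits into left=[7, 13, 16, 19], right=[]
  root=19; inorder splits into left=[7, 13, 16], right=[]
  root=13; inorder splits into left=[7], right=[16]
  root=7; inorder splits into left=[], right=[]
  root=16; inorder splits into left=[], right=[]
Reconstructed level-order: [1, 25, 19, 13, 7, 16]


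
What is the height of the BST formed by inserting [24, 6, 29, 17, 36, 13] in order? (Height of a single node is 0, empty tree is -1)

Insertion order: [24, 6, 29, 17, 36, 13]
Tree (level-order array): [24, 6, 29, None, 17, None, 36, 13]
Compute height bottom-up (empty subtree = -1):
  height(13) = 1 + max(-1, -1) = 0
  height(17) = 1 + max(0, -1) = 1
  height(6) = 1 + max(-1, 1) = 2
  height(36) = 1 + max(-1, -1) = 0
  height(29) = 1 + max(-1, 0) = 1
  height(24) = 1 + max(2, 1) = 3
Height = 3


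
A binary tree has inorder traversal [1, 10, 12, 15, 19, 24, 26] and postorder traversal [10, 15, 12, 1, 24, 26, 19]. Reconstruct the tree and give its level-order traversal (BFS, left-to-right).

Inorder:   [1, 10, 12, 15, 19, 24, 26]
Postorder: [10, 15, 12, 1, 24, 26, 19]
Algorithm: postorder visits root last, so walk postorder right-to-left;
each value is the root of the current inorder slice — split it at that
value, recurse on the right subtree first, then the left.
Recursive splits:
  root=19; inorder splits into left=[1, 10, 12, 15], right=[24, 26]
  root=26; inorder splits into left=[24], right=[]
  root=24; inorder splits into left=[], right=[]
  root=1; inorder splits into left=[], right=[10, 12, 15]
  root=12; inorder splits into left=[10], right=[15]
  root=15; inorder splits into left=[], right=[]
  root=10; inorder splits into left=[], right=[]
Reconstructed level-order: [19, 1, 26, 12, 24, 10, 15]


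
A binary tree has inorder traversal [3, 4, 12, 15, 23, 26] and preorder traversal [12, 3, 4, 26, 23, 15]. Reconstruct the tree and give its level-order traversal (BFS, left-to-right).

Inorder:  [3, 4, 12, 15, 23, 26]
Preorder: [12, 3, 4, 26, 23, 15]
Algorithm: preorder visits root first, so consume preorder in order;
for each root, split the current inorder slice at that value into
left-subtree inorder and right-subtree inorder, then recurse.
Recursive splits:
  root=12; inorder splits into left=[3, 4], right=[15, 23, 26]
  root=3; inorder splits into left=[], right=[4]
  root=4; inorder splits into left=[], right=[]
  root=26; inorder splits into left=[15, 23], right=[]
  root=23; inorder splits into left=[15], right=[]
  root=15; inorder splits into left=[], right=[]
Reconstructed level-order: [12, 3, 26, 4, 23, 15]


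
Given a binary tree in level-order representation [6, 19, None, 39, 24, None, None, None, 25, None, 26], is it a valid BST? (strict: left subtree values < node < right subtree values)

Level-order array: [6, 19, None, 39, 24, None, None, None, 25, None, 26]
Validate using subtree bounds (lo, hi): at each node, require lo < value < hi,
then recurse left with hi=value and right with lo=value.
Preorder trace (stopping at first violation):
  at node 6 with bounds (-inf, +inf): OK
  at node 19 with bounds (-inf, 6): VIOLATION
Node 19 violates its bound: not (-inf < 19 < 6).
Result: Not a valid BST


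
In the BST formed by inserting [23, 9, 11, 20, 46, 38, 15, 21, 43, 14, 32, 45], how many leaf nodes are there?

Tree built from: [23, 9, 11, 20, 46, 38, 15, 21, 43, 14, 32, 45]
Tree (level-order array): [23, 9, 46, None, 11, 38, None, None, 20, 32, 43, 15, 21, None, None, None, 45, 14]
Rule: A leaf has 0 children.
Per-node child counts:
  node 23: 2 child(ren)
  node 9: 1 child(ren)
  node 11: 1 child(ren)
  node 20: 2 child(ren)
  node 15: 1 child(ren)
  node 14: 0 child(ren)
  node 21: 0 child(ren)
  node 46: 1 child(ren)
  node 38: 2 child(ren)
  node 32: 0 child(ren)
  node 43: 1 child(ren)
  node 45: 0 child(ren)
Matching nodes: [14, 21, 32, 45]
Count of leaf nodes: 4


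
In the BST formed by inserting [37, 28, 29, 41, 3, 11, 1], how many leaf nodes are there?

Tree built from: [37, 28, 29, 41, 3, 11, 1]
Tree (level-order array): [37, 28, 41, 3, 29, None, None, 1, 11]
Rule: A leaf has 0 children.
Per-node child counts:
  node 37: 2 child(ren)
  node 28: 2 child(ren)
  node 3: 2 child(ren)
  node 1: 0 child(ren)
  node 11: 0 child(ren)
  node 29: 0 child(ren)
  node 41: 0 child(ren)
Matching nodes: [1, 11, 29, 41]
Count of leaf nodes: 4


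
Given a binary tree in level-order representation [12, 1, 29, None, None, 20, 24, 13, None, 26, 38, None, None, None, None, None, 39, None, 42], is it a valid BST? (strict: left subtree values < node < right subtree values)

Level-order array: [12, 1, 29, None, None, 20, 24, 13, None, 26, 38, None, None, None, None, None, 39, None, 42]
Validate using subtree bounds (lo, hi): at each node, require lo < value < hi,
then recurse left with hi=value and right with lo=value.
Preorder trace (stopping at first violation):
  at node 12 with bounds (-inf, +inf): OK
  at node 1 with bounds (-inf, 12): OK
  at node 29 with bounds (12, +inf): OK
  at node 20 with bounds (12, 29): OK
  at node 13 with bounds (12, 20): OK
  at node 24 with bounds (29, +inf): VIOLATION
Node 24 violates its bound: not (29 < 24 < +inf).
Result: Not a valid BST
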